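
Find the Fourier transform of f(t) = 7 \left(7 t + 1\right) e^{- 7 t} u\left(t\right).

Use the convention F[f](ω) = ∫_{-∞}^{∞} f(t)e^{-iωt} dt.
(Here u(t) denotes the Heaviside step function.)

F(ω) = \frac{7 \left(- i \omega - 14\right)}{\omega^{2} - 14 i \omega - 49}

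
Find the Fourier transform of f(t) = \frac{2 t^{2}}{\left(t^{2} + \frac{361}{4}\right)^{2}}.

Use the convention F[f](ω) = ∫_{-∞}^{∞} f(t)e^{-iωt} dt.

F(ω) = \frac{\pi \left(2 - 19 \left|{\omega}\right|\right) e^{- \frac{19 \left|{\omega}\right|}{2}}}{19}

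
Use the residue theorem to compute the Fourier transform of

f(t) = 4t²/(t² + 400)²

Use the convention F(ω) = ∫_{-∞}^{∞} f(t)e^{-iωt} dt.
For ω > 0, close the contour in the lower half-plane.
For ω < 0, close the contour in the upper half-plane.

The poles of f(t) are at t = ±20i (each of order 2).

Let g(z) = f(z)e^{-iωz}; for large |z| the factor e^{-iωz} decays in the lower half-plane when ω > 0 and in the upper half-plane when ω < 0.

Case ω > 0 (lower half-plane, clockwise contour ⇒ F(ω) = -2πi·ΣRes):
  Res_{z = - 20 i} g(z) = i \left(\frac{1}{20} - \omega\right) e^{- 20 \omega} (pole of order 2)
  F(ω) = -2πi·ΣRes = \frac{\pi \left(1 - 20 \omega\right) e^{- 20 \omega}}{10}

Case ω < 0 (upper half-plane, counterclockwise contour ⇒ F(ω) = +2πi·ΣRes):
  Res_{z = 20 i} g(z) = i \left(- \omega - \frac{1}{20}\right) e^{20 \omega} (pole of order 2)
  F(ω) = 2πi·ΣRes = \frac{\pi \left(20 \omega + 1\right) e^{20 \omega}}{10}

Both cases combine into a single formula in |ω|:

F(ω) = \frac{\pi \left(1 - 20 \left|{\omega}\right|\right) e^{- 20 \left|{\omega}\right|}}{10}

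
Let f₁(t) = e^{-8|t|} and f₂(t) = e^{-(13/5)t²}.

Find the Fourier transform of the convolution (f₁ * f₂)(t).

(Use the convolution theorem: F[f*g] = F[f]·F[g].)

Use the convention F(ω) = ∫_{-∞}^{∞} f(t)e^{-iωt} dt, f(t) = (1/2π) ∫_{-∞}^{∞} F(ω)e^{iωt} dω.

F[f₁*f₂](ω) = \frac{16 \sqrt{65} \sqrt{\pi} e^{- \frac{5 \omega^{2}}{52}}}{13 \left(\omega^{2} + 64\right)}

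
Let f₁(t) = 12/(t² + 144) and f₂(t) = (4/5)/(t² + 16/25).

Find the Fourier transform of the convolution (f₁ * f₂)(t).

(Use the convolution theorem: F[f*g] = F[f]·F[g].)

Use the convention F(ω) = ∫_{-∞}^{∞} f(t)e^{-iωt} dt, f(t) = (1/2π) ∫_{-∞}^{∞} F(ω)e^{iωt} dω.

F[f₁*f₂](ω) = \pi^{2} e^{- \frac{64 \left|{\omega}\right|}{5}}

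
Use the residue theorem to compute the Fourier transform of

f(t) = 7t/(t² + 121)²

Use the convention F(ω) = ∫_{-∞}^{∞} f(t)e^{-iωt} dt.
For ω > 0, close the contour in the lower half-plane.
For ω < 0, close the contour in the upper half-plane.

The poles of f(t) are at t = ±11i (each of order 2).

Let g(z) = f(z)e^{-iωz}; for large |z| the factor e^{-iωz} decays in the lower half-plane when ω > 0 and in the upper half-plane when ω < 0.

Case ω > 0 (lower half-plane, clockwise contour ⇒ F(ω) = -2πi·ΣRes):
  Res_{z = - 11 i} g(z) = \frac{7 \omega e^{- 11 \omega}}{44} (pole of order 2)
  F(ω) = -2πi·ΣRes = - \frac{7 i \pi \omega e^{- 11 \omega}}{22}

Case ω < 0 (upper half-plane, counterclockwise contour ⇒ F(ω) = +2πi·ΣRes):
  Res_{z = 11 i} g(z) = - \frac{7 \omega e^{11 \omega}}{44} (pole of order 2)
  F(ω) = 2πi·ΣRes = - \frac{7 i \pi \omega e^{11 \omega}}{22}

Both cases combine into a single formula in |ω|:

F(ω) = - \frac{7 i \pi \omega e^{- 11 \left|{\omega}\right|}}{22}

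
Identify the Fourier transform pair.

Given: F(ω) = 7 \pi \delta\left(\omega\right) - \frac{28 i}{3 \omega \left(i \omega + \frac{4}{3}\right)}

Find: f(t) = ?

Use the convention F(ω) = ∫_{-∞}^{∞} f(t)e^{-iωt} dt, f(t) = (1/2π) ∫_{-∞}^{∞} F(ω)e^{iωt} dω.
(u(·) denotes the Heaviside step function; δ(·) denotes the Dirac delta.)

f(t) = 7 \left(1 - e^{- \frac{4 t}{3}}\right) u\left(t\right)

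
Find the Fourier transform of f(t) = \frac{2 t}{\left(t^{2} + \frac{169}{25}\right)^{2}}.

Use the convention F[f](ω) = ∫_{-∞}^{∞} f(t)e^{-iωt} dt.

F(ω) = - \frac{5 i \pi \omega e^{- \frac{13 \left|{\omega}\right|}{5}}}{13}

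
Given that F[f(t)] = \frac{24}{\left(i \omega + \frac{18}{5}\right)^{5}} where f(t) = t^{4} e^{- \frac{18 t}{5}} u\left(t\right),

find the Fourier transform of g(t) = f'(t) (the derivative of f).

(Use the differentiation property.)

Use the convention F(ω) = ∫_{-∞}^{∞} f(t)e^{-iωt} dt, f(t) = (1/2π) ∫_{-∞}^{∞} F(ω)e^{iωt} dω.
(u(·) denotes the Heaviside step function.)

F[g](ω) = \frac{75000 i \omega}{\left(5 i \omega + 18\right)^{5}}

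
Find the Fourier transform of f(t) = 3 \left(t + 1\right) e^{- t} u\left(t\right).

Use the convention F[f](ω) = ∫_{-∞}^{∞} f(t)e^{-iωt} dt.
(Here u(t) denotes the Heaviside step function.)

F(ω) = \frac{3 \left(- i \omega - 2\right)}{\omega^{2} - 2 i \omega - 1}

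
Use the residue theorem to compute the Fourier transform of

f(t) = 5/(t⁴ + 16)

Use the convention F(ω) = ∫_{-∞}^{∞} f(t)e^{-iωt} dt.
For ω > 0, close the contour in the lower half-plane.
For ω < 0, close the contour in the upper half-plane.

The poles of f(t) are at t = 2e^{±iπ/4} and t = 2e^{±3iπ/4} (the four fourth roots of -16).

Let g(z) = f(z)e^{-iωz}; for large |z| the factor e^{-iωz} decays in the lower half-plane when ω > 0 and in the upper half-plane when ω < 0.

Case ω > 0 (lower half-plane, clockwise contour ⇒ F(ω) = -2πi·ΣRes):
  Res_{z = - \sqrt{2} - \sqrt{2} i} g(z) = \frac{5 \sqrt{2} i \left(1 - i\right) e^{\sqrt{2} \omega \left(-1 + i\right)}}{64}
  Res_{z = \sqrt{2} - \sqrt{2} i} g(z) = \frac{5 \sqrt{2} i \left(1 + i\right) e^{- \sqrt{2} \omega \left(1 + i\right)}}{64}
  F(ω) = -2πi·ΣRes = \frac{5 \sqrt{2} \pi \left(1 - i\right) \left(e^{2 \sqrt{2} i \omega} + i\right) e^{- \sqrt{2} \omega \left(1 + i\right)}}{32} = \frac{5 \pi e^{- \sqrt{2} \omega} \sin{\left(\sqrt{2} \omega + \frac{\pi}{4} \right)}}{8}

Case ω < 0 (upper half-plane, counterclockwise contour ⇒ F(ω) = +2πi·ΣRes):
  Res_{z = \sqrt{2} + \sqrt{2} i} g(z) = \frac{5 \sqrt{2} i \left(-1 + i\right) e^{\sqrt{2} \omega \left(1 - i\right)}}{64}
  Res_{z = - \sqrt{2} + \sqrt{2} i} g(z) = \frac{5 \sqrt{2} \left(1 - i\right) e^{\sqrt{2} \omega \left(1 + i\right)}}{64}
  F(ω) = 2πi·ΣRes = - \frac{5 \sqrt{2} i \pi \left(i \left(1 - i\right) e^{\sqrt{2} \omega \left(1 - i\right)} - \left(1 - i\right) e^{\sqrt{2} \omega \left(1 + i\right)}\right)}{32} = \frac{5 \pi e^{\sqrt{2} \omega} \cos{\left(\sqrt{2} \omega + \frac{\pi}{4} \right)}}{8}

Both cases combine into a single formula in |ω|:

F(ω) = \frac{5 \pi e^{- \sqrt{2} \left|{\omega}\right|} \sin{\left(\sqrt{2} \left|{\omega}\right| + \frac{\pi}{4} \right)}}{8}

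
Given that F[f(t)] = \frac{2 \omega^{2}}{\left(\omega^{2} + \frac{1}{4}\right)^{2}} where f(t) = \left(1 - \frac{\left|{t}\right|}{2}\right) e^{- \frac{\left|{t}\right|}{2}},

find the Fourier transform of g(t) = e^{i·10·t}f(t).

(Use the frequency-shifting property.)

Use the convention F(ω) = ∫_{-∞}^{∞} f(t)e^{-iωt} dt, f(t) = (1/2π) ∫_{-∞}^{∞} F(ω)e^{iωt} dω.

F[g](ω) = \frac{32 \left(\omega - 10\right)^{2}}{\left(4 \left(\omega - 10\right)^{2} + 1\right)^{2}}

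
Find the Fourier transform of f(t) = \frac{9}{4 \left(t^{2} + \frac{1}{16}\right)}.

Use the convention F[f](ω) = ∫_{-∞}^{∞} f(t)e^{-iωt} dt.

F(ω) = 9 \pi e^{- \frac{\left|{\omega}\right|}{4}}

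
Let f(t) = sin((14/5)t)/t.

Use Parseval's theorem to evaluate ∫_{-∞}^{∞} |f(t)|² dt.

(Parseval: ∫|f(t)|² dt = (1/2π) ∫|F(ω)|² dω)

∫|f(t)|² dt = \frac{14 \pi}{5}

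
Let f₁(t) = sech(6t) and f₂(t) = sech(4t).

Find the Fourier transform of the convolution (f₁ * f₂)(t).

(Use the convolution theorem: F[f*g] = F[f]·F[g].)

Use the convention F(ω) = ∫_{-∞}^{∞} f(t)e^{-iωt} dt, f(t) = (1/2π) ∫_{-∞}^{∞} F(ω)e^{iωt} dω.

F[f₁*f₂](ω) = \frac{\pi^{2}}{24 \cosh{\left(\frac{\pi \omega}{12} \right)} \cosh{\left(\frac{\pi \omega}{8} \right)}}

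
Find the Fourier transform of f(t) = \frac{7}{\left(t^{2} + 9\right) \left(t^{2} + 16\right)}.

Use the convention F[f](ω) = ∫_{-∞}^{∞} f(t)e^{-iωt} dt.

F(ω) = \frac{\pi \left(4 e^{\left|{\omega}\right|} - 3\right) e^{- 4 \left|{\omega}\right|}}{12}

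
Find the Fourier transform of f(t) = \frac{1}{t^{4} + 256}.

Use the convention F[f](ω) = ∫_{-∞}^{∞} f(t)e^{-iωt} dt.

F(ω) = \frac{\pi e^{- 2 \sqrt{2} \left|{\omega}\right|} \sin{\left(2 \sqrt{2} \left|{\omega}\right| + \frac{\pi}{4} \right)}}{64}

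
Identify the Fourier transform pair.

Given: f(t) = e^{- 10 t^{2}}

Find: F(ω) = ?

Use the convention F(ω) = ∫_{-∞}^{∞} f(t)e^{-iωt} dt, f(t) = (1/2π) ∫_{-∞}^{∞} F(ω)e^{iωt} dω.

F(ω) = \frac{\sqrt{10} \sqrt{\pi} e^{- \frac{\omega^{2}}{40}}}{10}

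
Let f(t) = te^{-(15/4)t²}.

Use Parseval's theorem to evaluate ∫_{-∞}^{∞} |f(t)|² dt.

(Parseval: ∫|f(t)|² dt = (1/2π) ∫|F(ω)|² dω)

∫|f(t)|² dt = \frac{\sqrt{30} \sqrt{\pi}}{225}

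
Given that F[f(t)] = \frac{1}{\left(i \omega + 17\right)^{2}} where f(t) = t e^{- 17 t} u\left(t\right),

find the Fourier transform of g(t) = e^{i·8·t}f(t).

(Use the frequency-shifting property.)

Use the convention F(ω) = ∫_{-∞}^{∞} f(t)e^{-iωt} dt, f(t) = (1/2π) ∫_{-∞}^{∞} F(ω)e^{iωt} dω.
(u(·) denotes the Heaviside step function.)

F[g](ω) = \frac{1}{\left(i \left(\omega - 8\right) + 17\right)^{2}}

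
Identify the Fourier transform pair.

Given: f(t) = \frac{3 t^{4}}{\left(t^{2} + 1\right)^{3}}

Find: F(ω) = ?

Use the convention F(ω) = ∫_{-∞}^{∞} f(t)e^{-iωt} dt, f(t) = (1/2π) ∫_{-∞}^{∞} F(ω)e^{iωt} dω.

F(ω) = \frac{3 \pi \left(\omega^{2} - 5 \left|{\omega}\right| + 3\right) e^{- \left|{\omega}\right|}}{8}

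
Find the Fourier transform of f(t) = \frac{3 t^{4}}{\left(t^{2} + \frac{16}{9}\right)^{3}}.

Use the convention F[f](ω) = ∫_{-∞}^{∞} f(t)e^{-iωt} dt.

F(ω) = \frac{\pi \left(16 \omega^{2} - 60 \left|{\omega}\right| + 27\right) e^{- \frac{4 \left|{\omega}\right|}{3}}}{32}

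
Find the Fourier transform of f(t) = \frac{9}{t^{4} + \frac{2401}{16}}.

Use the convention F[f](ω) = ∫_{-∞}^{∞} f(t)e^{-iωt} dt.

F(ω) = \frac{72 \pi e^{- \frac{7 \sqrt{2} \left|{\omega}\right|}{4}} \sin{\left(\frac{7 \sqrt{2} \left|{\omega}\right|}{4} + \frac{\pi}{4} \right)}}{343}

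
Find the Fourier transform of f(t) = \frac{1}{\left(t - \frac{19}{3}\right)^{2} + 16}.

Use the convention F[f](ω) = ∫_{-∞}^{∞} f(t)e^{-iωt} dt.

F(ω) = \frac{\pi e^{- \frac{19 i \omega}{3} - 4 \left|{\omega}\right|}}{4}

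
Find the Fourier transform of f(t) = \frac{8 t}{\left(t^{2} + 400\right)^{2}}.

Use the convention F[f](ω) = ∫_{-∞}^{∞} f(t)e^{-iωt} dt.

F(ω) = - \frac{i \pi \omega e^{- 20 \left|{\omega}\right|}}{5}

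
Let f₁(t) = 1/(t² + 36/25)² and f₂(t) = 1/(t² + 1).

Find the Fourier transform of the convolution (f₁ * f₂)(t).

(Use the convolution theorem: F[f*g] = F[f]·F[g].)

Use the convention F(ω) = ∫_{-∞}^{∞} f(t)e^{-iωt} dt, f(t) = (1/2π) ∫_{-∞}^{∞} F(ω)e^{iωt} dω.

F[f₁*f₂](ω) = \frac{25 \pi^{2} \left(6 \left|{\omega}\right| + 5\right) e^{- \frac{11 \left|{\omega}\right|}{5}}}{432}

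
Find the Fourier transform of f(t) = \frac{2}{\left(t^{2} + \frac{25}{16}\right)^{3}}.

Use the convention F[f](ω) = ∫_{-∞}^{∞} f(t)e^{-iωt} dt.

F(ω) = \frac{16 \pi \left(25 \omega^{2} + 60 \left|{\omega}\right| + 48\right) e^{- \frac{5 \left|{\omega}\right|}{4}}}{3125}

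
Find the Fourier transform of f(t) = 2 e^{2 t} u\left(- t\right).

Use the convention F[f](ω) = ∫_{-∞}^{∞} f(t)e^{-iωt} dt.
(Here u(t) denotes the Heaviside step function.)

F(ω) = - \frac{2}{i \omega - 2}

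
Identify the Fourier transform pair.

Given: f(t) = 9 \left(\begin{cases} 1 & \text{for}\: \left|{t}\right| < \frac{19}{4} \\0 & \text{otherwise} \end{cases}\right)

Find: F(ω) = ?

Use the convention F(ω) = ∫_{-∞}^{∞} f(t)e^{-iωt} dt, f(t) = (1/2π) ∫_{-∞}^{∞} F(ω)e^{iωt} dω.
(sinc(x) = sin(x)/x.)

F(ω) = \frac{171 \operatorname{sinc}{\left(\frac{19 \omega}{4} \right)}}{2}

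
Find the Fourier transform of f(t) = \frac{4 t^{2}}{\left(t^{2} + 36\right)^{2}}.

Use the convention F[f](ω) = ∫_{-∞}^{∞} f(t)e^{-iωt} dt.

F(ω) = \frac{\pi \left(1 - 6 \left|{\omega}\right|\right) e^{- 6 \left|{\omega}\right|}}{3}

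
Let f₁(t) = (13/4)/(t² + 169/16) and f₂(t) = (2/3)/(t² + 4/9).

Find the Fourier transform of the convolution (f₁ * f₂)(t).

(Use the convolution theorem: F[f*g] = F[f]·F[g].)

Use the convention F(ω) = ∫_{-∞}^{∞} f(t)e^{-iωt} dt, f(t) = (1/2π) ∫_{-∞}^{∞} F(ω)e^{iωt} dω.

F[f₁*f₂](ω) = \pi^{2} e^{- \frac{47 \left|{\omega}\right|}{12}}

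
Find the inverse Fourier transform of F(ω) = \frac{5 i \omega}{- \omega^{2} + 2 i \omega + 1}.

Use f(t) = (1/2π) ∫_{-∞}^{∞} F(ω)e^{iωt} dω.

f(t) = 5 \left(1 - t\right) e^{- t} u\left(t\right)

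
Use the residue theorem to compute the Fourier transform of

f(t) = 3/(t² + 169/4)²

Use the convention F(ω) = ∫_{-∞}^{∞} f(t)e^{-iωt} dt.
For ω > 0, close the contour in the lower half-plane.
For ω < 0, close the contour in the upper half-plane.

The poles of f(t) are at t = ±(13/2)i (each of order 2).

Let g(z) = f(z)e^{-iωz}; for large |z| the factor e^{-iωz} decays in the lower half-plane when ω > 0 and in the upper half-plane when ω < 0.

Case ω > 0 (lower half-plane, clockwise contour ⇒ F(ω) = -2πi·ΣRes):
  Res_{z = - \frac{13 i}{2}} g(z) = \frac{3 i \left(13 \omega + 2\right) e^{- \frac{13 \omega}{2}}}{2197} (pole of order 2)
  F(ω) = -2πi·ΣRes = \frac{6 \pi \left(13 \omega + 2\right) e^{- \frac{13 \omega}{2}}}{2197}

Case ω < 0 (upper half-plane, counterclockwise contour ⇒ F(ω) = +2πi·ΣRes):
  Res_{z = \frac{13 i}{2}} g(z) = \frac{3 i \left(13 \omega - 2\right) e^{\frac{13 \omega}{2}}}{2197} (pole of order 2)
  F(ω) = 2πi·ΣRes = \frac{6 \pi \left(2 - 13 \omega\right) e^{\frac{13 \omega}{2}}}{2197}

Both cases combine into a single formula in |ω|:

F(ω) = \frac{6 \pi \left(13 \left|{\omega}\right| + 2\right) e^{- \frac{13 \left|{\omega}\right|}{2}}}{2197}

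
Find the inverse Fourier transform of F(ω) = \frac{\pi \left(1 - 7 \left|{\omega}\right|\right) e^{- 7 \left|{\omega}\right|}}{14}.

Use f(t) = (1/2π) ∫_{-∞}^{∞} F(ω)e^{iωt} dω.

f(t) = \frac{t^{2}}{\left(t^{2} + 49\right)^{2}}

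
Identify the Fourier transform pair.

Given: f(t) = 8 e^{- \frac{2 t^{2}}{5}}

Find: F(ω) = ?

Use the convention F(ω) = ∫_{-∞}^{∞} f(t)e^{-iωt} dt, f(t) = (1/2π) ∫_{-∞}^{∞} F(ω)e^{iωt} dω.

F(ω) = 4 \sqrt{10} \sqrt{\pi} e^{- \frac{5 \omega^{2}}{8}}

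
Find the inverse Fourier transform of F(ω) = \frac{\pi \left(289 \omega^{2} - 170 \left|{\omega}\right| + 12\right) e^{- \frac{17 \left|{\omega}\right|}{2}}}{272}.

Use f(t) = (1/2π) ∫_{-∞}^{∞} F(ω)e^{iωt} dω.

f(t) = \frac{t^{4}}{\left(t^{2} + \frac{289}{4}\right)^{3}}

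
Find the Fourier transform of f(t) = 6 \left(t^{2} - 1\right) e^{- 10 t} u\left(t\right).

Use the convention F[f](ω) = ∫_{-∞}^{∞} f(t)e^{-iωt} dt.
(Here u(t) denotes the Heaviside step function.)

F(ω) = \frac{6 \left(2 i \omega - \left(i \omega + 10\right)^{3} + 20\right)}{\left(i \omega + 10\right)^{4}}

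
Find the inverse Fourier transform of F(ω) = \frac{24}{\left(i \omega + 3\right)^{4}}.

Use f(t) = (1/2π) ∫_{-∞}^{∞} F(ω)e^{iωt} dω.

f(t) = 4 t^{3} e^{- 3 t} u\left(t\right)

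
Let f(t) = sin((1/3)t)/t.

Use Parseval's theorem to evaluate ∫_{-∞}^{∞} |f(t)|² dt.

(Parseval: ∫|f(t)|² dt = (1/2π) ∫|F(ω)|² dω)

∫|f(t)|² dt = \frac{\pi}{3}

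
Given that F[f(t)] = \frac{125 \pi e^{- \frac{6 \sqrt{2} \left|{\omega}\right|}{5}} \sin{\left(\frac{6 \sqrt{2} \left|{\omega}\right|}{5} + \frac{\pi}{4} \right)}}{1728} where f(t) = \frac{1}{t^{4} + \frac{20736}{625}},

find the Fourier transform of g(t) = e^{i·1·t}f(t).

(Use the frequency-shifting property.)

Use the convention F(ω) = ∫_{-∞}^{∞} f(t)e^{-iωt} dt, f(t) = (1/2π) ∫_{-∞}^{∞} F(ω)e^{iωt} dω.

F[g](ω) = \frac{125 \pi e^{- \frac{6 \sqrt{2} \left|{\omega - 1}\right|}{5}} \sin{\left(\frac{6 \sqrt{2} \left|{\omega - 1}\right|}{5} + \frac{\pi}{4} \right)}}{1728}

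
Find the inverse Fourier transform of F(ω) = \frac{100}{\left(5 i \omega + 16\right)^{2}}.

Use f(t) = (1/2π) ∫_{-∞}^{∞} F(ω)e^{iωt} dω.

f(t) = 4 t e^{- \frac{16 t}{5}} u\left(t\right)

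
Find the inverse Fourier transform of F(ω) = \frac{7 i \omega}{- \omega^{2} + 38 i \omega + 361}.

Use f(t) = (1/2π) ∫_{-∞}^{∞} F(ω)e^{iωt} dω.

f(t) = 7 \left(1 - 19 t\right) e^{- 19 t} u\left(t\right)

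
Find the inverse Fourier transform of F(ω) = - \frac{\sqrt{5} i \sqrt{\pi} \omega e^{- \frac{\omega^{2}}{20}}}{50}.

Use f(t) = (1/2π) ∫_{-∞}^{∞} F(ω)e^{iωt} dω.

f(t) = t e^{- 5 t^{2}}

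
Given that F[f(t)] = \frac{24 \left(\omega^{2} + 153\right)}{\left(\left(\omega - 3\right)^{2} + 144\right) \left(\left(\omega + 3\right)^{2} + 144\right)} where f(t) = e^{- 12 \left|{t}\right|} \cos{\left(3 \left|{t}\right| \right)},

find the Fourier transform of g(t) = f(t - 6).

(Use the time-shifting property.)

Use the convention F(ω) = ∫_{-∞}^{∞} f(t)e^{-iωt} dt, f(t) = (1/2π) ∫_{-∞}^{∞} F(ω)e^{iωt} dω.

F[g](ω) = \frac{24 \left(\omega^{2} + 153\right) e^{- 6 i \omega}}{\omega^{4} + 270 \omega^{2} + 23409}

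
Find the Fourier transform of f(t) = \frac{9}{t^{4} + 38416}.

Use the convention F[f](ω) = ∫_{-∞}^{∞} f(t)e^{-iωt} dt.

F(ω) = \frac{9 \pi e^{- 7 \sqrt{2} \left|{\omega}\right|} \sin{\left(7 \sqrt{2} \left|{\omega}\right| + \frac{\pi}{4} \right)}}{2744}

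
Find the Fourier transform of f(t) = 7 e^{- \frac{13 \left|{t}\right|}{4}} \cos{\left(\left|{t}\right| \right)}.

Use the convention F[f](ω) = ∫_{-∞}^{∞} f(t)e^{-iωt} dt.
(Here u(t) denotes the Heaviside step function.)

F(ω) = \frac{728 \left(16 \omega^{2} + 185\right)}{256 \omega^{4} + 4896 \omega^{2} + 34225}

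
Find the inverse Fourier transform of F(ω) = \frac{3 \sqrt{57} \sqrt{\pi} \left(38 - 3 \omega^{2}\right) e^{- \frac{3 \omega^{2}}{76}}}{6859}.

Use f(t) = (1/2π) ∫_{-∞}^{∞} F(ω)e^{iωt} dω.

f(t) = 4 t^{2} e^{- \frac{19 t^{2}}{3}}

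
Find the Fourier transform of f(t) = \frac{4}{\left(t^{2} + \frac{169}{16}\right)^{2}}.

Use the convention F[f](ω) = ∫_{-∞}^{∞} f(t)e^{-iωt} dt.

F(ω) = \frac{32 \pi \left(13 \left|{\omega}\right| + 4\right) e^{- \frac{13 \left|{\omega}\right|}{4}}}{2197}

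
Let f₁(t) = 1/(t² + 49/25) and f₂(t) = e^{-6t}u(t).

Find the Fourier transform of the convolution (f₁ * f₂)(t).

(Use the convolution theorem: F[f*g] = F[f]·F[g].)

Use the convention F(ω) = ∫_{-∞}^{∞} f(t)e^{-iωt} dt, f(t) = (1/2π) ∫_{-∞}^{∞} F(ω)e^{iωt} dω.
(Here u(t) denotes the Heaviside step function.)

F[f₁*f₂](ω) = \frac{5 \pi e^{- \frac{7 \left|{\omega}\right|}{5}}}{7 \left(i \omega + 6\right)}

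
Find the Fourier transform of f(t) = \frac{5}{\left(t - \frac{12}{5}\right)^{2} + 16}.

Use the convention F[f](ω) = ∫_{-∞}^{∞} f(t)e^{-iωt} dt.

F(ω) = \frac{5 \pi e^{- \frac{12 i \omega}{5} - 4 \left|{\omega}\right|}}{4}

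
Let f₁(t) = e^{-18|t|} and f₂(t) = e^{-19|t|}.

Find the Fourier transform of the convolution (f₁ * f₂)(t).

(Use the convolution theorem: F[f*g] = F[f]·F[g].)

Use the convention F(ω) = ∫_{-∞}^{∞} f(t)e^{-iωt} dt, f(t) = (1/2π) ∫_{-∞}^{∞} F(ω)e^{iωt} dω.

F[f₁*f₂](ω) = \frac{1368}{\left(\omega^{2} + 324\right) \left(\omega^{2} + 361\right)}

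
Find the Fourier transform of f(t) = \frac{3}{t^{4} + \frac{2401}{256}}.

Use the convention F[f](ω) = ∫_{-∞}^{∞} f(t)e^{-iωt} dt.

F(ω) = \frac{192 \pi e^{- \frac{7 \sqrt{2} \left|{\omega}\right|}{8}} \sin{\left(\frac{7 \sqrt{2} \left|{\omega}\right|}{8} + \frac{\pi}{4} \right)}}{343}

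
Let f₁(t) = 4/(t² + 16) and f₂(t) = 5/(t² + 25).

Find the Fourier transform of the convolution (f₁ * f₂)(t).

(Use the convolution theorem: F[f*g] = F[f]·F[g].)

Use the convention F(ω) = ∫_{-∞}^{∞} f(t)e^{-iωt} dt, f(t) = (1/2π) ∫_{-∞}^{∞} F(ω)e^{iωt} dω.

F[f₁*f₂](ω) = \pi^{2} e^{- 9 \left|{\omega}\right|}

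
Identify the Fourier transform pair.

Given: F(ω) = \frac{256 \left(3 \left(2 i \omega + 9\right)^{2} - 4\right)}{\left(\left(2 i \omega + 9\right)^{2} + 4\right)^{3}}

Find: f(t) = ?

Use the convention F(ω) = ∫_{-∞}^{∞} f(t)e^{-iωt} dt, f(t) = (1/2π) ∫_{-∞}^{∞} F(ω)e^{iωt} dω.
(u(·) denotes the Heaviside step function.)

f(t) = 8 t^{2} e^{- \frac{9 t}{2}} \sin{\left(t \right)} u\left(t\right)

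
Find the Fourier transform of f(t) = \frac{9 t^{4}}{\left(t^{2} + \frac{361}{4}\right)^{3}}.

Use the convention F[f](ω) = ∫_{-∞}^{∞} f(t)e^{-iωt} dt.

F(ω) = \frac{9 \pi \left(361 \omega^{2} - 190 \left|{\omega}\right| + 12\right) e^{- \frac{19 \left|{\omega}\right|}{2}}}{304}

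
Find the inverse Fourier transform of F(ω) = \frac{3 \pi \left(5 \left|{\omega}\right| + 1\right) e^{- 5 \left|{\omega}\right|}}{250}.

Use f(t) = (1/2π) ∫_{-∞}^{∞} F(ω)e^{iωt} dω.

f(t) = \frac{3}{\left(t^{2} + 25\right)^{2}}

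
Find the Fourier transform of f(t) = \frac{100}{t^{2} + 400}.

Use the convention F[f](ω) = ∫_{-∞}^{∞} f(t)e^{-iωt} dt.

F(ω) = 5 \pi e^{- 20 \left|{\omega}\right|}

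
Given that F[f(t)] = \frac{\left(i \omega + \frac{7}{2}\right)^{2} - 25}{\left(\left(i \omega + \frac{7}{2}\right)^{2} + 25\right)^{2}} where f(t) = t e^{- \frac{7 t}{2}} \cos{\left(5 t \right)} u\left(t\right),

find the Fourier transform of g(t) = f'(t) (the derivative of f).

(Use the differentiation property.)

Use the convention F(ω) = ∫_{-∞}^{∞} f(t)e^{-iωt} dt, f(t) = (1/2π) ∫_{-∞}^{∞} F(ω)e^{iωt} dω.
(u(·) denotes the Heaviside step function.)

F[g](ω) = \frac{4 i \omega \left(\left(2 i \omega + 7\right)^{2} - 100\right)}{\left(\left(2 i \omega + 7\right)^{2} + 100\right)^{2}}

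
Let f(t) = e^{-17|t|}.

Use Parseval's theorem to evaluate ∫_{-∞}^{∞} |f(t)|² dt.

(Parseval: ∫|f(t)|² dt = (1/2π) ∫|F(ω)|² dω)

∫|f(t)|² dt = \frac{1}{17}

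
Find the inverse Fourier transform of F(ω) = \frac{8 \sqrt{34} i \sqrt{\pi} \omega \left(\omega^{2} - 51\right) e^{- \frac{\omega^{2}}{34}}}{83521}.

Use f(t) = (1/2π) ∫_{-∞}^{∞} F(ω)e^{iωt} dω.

f(t) = 8 t^{3} e^{- \frac{17 t^{2}}{2}}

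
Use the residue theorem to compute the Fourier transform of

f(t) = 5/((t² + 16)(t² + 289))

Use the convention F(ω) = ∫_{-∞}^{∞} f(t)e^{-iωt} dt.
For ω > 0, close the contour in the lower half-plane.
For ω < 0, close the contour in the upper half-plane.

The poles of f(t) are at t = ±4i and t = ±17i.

Let g(z) = f(z)e^{-iωz}; for large |z| the factor e^{-iωz} decays in the lower half-plane when ω > 0 and in the upper half-plane when ω < 0.

Case ω > 0 (lower half-plane, clockwise contour ⇒ F(ω) = -2πi·ΣRes):
  Res_{z = - 4 i} g(z) = \frac{5 i e^{- 4 \omega}}{2184}
  Res_{z = - 17 i} g(z) = - \frac{5 i e^{- 17 \omega}}{9282}
  F(ω) = -2πi·ΣRes = \frac{5 \pi \left(17 e^{13 \omega} - 4\right) e^{- 17 \omega}}{18564}

Case ω < 0 (upper half-plane, counterclockwise contour ⇒ F(ω) = +2πi·ΣRes):
  Res_{z = 4 i} g(z) = - \frac{5 i e^{4 \omega}}{2184}
  Res_{z = 17 i} g(z) = \frac{5 i e^{17 \omega}}{9282}
  F(ω) = 2πi·ΣRes = \frac{5 \pi \left(17 - 4 e^{13 \omega}\right) e^{4 \omega}}{18564}

Both cases combine into a single formula in |ω|:

F(ω) = \frac{5 \pi \left(17 e^{13 \left|{\omega}\right|} - 4\right) e^{- 17 \left|{\omega}\right|}}{18564}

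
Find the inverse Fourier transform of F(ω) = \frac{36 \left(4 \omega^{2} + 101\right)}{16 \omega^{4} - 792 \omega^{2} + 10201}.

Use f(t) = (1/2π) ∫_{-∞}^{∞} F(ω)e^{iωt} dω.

f(t) = 9 e^{- \frac{\left|{t}\right|}{2}} \cos{\left(5 \left|{t}\right| \right)}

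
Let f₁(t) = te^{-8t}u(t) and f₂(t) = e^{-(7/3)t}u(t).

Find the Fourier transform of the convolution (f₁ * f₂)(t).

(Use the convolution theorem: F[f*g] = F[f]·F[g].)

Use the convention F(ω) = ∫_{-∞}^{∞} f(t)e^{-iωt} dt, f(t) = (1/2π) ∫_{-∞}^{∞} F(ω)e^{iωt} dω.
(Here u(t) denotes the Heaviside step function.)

F[f₁*f₂](ω) = \frac{3}{\left(i \omega + 8\right)^{2} \left(3 i \omega + 7\right)}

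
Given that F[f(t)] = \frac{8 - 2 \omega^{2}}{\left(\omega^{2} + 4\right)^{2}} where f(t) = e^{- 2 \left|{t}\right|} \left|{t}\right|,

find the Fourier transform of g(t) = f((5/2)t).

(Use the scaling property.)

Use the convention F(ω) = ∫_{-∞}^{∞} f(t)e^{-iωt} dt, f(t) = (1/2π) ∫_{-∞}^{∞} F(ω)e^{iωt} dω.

F[g](ω) = \frac{5 \left(25 - \omega^{2}\right)}{\left(\omega^{2} + 25\right)^{2}}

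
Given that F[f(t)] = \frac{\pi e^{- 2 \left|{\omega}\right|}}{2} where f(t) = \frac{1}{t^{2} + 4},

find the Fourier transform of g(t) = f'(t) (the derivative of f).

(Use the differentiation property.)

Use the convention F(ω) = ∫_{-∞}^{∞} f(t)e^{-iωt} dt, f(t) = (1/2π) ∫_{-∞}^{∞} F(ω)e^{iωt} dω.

F[g](ω) = \frac{i \pi \omega e^{- 2 \left|{\omega}\right|}}{2}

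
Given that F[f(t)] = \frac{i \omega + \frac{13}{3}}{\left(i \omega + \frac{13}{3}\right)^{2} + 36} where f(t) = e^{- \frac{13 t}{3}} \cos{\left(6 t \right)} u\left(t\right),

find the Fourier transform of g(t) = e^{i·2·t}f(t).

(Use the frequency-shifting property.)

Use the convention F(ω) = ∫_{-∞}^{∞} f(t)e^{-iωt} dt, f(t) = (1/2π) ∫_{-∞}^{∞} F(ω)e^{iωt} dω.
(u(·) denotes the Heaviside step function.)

F[g](ω) = \frac{3 \left(3 i \left(\omega - 2\right) + 13\right)}{\left(3 i \left(\omega - 2\right) + 13\right)^{2} + 324}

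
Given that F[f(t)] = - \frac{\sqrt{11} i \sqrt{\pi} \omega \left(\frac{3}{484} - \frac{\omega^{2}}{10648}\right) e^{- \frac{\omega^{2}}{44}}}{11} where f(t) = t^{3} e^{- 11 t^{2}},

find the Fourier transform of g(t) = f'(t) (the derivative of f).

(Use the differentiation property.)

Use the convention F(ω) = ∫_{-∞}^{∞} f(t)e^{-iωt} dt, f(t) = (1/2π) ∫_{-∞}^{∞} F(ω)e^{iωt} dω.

F[g](ω) = \frac{\sqrt{11} \sqrt{\pi} \omega^{2} \left(66 - \omega^{2}\right) e^{- \frac{\omega^{2}}{44}}}{117128}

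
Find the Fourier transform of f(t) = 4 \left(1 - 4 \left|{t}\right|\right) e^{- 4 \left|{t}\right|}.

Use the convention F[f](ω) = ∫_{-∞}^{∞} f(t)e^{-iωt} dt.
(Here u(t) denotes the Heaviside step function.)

F(ω) = \frac{64 \omega^{2}}{\left(\omega^{2} + 16\right)^{2}}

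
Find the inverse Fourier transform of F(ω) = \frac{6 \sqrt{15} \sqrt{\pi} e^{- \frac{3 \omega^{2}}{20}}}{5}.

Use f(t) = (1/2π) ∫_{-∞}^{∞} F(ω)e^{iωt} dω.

f(t) = 6 e^{- \frac{5 t^{2}}{3}}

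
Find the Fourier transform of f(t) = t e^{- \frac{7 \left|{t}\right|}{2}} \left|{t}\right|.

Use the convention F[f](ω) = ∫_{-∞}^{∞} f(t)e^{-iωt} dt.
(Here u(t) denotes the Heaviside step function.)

F(ω) = \frac{64 i \omega \left(4 \omega^{2} - 147\right)}{\left(4 \omega^{2} + 49\right)^{3}}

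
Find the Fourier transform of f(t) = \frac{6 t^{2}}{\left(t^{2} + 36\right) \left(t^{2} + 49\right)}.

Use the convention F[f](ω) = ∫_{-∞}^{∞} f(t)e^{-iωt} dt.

F(ω) = \frac{6 \pi \left(7 - 6 e^{\left|{\omega}\right|}\right) e^{- 7 \left|{\omega}\right|}}{13}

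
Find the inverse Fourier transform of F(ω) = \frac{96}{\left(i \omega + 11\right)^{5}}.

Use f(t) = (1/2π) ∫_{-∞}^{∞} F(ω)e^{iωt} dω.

f(t) = 4 t^{4} e^{- 11 t} u\left(t\right)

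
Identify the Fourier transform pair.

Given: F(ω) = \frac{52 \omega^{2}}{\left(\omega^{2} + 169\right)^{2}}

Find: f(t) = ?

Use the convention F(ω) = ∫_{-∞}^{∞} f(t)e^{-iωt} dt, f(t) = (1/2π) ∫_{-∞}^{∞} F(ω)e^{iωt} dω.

f(t) = \left(1 - 13 \left|{t}\right|\right) e^{- 13 \left|{t}\right|}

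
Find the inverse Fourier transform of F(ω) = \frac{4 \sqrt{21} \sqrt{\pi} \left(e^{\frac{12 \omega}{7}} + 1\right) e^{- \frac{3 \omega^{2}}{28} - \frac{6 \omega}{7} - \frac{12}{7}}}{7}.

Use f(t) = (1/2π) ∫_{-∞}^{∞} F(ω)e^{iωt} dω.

f(t) = 8 e^{- \frac{7 t^{2}}{3}} \cos{\left(4 t \right)}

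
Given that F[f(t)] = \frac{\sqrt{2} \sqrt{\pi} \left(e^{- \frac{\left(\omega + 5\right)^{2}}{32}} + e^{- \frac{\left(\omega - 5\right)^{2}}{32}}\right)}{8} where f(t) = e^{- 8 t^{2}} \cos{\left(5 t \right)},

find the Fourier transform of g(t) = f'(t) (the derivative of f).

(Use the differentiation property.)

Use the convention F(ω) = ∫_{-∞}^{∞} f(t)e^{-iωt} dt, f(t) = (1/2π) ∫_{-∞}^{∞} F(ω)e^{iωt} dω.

F[g](ω) = \frac{\sqrt{2} i \sqrt{\pi} \omega \left(e^{\frac{5 \omega}{8}} + 1\right) e^{- \frac{\omega^{2}}{32} - \frac{5 \omega}{16} - \frac{25}{32}}}{8}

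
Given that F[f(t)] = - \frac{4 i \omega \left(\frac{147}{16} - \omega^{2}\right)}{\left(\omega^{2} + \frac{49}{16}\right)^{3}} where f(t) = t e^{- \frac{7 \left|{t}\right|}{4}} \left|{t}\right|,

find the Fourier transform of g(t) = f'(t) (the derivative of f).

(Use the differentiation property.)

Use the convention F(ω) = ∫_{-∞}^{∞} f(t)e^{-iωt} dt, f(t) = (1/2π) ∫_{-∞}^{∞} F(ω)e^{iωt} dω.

F[g](ω) = \frac{\omega^{2} \left(150528 - 16384 \omega^{2}\right)}{\left(16 \omega^{2} + 49\right)^{3}}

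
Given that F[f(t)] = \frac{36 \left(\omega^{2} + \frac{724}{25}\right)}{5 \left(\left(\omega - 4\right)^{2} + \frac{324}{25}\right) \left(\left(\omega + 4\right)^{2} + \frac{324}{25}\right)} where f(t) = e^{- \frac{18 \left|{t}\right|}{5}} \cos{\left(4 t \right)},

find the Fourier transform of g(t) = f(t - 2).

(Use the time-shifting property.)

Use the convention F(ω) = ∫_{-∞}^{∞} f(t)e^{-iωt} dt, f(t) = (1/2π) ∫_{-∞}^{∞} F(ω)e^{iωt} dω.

F[g](ω) = \frac{180 \left(25 \omega^{2} + 724\right) e^{- 2 i \omega}}{625 \omega^{4} - 3800 \omega^{2} + 524176}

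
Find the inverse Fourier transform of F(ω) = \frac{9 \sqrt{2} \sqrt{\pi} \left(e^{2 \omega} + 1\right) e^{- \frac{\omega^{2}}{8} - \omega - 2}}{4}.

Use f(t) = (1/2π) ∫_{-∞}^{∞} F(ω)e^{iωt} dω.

f(t) = 9 e^{- 2 t^{2}} \cos{\left(4 t \right)}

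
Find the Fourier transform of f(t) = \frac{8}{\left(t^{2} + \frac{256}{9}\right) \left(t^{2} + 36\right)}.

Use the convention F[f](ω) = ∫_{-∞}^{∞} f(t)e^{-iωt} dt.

F(ω) = - \frac{3 \pi e^{- 6 \left|{\omega}\right|}}{17} + \frac{27 \pi e^{- \frac{16 \left|{\omega}\right|}{3}}}{136}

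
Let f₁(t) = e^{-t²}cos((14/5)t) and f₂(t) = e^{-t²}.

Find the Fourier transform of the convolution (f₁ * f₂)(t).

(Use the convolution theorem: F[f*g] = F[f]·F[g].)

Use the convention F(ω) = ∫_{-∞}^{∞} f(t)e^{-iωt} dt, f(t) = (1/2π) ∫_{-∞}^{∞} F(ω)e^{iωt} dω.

F[f₁*f₂](ω) = \frac{\pi \left(e^{\frac{14 \omega}{5}} + 1\right) e^{- \frac{\omega^{2}}{2} - \frac{7 \omega}{5} - \frac{49}{25}}}{2}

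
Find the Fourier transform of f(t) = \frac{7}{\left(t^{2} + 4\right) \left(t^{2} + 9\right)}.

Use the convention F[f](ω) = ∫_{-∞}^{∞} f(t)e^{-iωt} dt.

F(ω) = \frac{7 \pi \left(3 e^{\left|{\omega}\right|} - 2\right) e^{- 3 \left|{\omega}\right|}}{30}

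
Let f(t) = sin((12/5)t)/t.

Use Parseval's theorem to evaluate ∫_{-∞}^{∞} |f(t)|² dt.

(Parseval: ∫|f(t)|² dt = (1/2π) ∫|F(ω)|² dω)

∫|f(t)|² dt = \frac{12 \pi}{5}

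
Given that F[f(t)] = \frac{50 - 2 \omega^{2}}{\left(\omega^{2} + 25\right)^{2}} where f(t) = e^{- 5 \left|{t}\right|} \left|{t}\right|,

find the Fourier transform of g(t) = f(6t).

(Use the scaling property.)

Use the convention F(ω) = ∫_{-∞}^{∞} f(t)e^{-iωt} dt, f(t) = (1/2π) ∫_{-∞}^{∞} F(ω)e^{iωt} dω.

F[g](ω) = \frac{12 \left(900 - \omega^{2}\right)}{\left(\omega^{2} + 900\right)^{2}}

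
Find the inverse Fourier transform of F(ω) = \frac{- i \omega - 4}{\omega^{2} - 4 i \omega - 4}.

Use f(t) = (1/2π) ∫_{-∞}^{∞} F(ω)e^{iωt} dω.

f(t) = \left(2 t + 1\right) e^{- 2 t} u\left(t\right)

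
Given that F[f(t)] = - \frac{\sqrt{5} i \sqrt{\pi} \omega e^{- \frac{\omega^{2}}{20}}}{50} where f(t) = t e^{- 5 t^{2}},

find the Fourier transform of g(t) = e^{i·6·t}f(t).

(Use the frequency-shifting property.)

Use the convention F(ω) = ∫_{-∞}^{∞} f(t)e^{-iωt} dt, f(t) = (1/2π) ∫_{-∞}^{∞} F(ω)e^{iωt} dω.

F[g](ω) = \frac{\sqrt{5} i \sqrt{\pi} \left(6 - \omega\right) e^{- \frac{\left(\omega - 6\right)^{2}}{20}}}{50}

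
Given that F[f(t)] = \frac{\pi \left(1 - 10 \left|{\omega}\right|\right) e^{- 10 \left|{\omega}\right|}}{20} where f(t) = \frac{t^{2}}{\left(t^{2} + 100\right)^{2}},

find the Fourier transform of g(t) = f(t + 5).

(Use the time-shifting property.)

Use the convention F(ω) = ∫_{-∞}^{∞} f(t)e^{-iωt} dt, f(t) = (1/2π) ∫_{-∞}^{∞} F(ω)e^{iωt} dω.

F[g](ω) = - \frac{\pi \left(10 \left|{\omega}\right| - 1\right) e^{5 i \omega - 10 \left|{\omega}\right|}}{20}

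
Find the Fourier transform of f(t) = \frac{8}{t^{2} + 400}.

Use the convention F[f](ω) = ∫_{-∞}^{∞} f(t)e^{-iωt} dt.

F(ω) = \frac{2 \pi e^{- 20 \left|{\omega}\right|}}{5}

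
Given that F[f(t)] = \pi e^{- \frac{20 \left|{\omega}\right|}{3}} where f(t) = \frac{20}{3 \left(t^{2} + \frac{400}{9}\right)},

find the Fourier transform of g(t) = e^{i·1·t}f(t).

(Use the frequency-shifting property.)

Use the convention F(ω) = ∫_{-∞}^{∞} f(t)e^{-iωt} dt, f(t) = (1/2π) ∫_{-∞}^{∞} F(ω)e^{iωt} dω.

F[g](ω) = \pi e^{- \frac{20 \left|{\omega - 1}\right|}{3}}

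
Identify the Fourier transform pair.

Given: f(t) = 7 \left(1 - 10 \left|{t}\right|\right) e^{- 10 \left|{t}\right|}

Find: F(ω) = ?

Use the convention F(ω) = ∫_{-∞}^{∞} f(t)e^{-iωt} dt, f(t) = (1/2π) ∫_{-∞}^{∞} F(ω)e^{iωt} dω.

F(ω) = \frac{280 \omega^{2}}{\left(\omega^{2} + 100\right)^{2}}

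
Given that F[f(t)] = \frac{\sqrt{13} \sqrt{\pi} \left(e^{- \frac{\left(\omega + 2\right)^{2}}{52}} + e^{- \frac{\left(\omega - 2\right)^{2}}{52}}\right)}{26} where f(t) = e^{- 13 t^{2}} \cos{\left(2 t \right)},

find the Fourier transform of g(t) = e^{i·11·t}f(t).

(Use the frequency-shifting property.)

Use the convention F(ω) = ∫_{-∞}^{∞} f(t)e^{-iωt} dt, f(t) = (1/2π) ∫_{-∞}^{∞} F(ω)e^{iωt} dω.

F[g](ω) = \frac{\sqrt{13} \sqrt{\pi} e^{- \frac{\left(\omega - 9\right)^{2}}{52}}}{26} + \frac{\sqrt{13} \sqrt{\pi} e^{- \frac{\left(\omega - 13\right)^{2}}{52}}}{26}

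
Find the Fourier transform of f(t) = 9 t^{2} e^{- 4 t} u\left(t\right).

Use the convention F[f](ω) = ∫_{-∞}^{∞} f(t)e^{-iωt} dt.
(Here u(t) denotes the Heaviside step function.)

F(ω) = \frac{18}{\left(i \omega + 4\right)^{3}}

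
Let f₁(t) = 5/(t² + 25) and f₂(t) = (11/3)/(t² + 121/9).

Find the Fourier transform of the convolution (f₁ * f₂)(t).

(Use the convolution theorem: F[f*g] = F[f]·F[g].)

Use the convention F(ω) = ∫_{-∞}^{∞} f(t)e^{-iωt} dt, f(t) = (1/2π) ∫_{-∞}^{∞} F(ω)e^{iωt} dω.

F[f₁*f₂](ω) = \pi^{2} e^{- \frac{26 \left|{\omega}\right|}{3}}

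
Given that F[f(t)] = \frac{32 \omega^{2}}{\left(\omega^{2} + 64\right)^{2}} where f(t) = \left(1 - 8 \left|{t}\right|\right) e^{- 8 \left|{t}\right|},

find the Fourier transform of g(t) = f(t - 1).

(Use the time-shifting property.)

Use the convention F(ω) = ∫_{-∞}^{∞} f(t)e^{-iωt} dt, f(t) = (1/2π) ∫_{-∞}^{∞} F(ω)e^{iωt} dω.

F[g](ω) = \frac{32 \omega^{2} e^{- i \omega}}{\left(\omega^{2} + 64\right)^{2}}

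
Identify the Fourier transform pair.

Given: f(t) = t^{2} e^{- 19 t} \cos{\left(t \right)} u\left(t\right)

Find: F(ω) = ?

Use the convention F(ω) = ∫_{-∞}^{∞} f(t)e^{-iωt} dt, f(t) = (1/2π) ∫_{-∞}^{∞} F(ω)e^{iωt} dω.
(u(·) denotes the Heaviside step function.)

F(ω) = \frac{2 \left(- 3 i \omega + \left(i \omega + 19\right)^{3} - 57\right)}{\left(\left(i \omega + 19\right)^{2} + 1\right)^{3}}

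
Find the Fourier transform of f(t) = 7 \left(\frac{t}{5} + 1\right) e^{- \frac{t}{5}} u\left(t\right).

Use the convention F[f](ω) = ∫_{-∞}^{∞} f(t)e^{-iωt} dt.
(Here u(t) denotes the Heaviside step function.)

F(ω) = \frac{35 \left(- 5 i \omega - 2\right)}{25 \omega^{2} - 10 i \omega - 1}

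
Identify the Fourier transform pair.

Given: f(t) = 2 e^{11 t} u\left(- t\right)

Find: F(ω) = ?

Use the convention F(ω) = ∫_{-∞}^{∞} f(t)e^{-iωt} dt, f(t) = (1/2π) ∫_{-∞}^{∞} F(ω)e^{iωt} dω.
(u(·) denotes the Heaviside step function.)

F(ω) = - \frac{2}{i \omega - 11}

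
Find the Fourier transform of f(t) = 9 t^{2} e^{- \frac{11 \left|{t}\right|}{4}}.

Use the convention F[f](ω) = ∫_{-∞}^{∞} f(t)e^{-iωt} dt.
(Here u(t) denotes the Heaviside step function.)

F(ω) = \frac{25344 \left(121 - 48 \omega^{2}\right)}{\left(16 \omega^{2} + 121\right)^{3}}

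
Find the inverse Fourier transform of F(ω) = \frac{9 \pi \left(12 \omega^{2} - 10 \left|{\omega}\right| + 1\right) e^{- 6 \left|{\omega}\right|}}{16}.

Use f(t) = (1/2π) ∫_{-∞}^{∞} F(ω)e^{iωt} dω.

f(t) = \frac{9 t^{4}}{\left(t^{2} + 36\right)^{3}}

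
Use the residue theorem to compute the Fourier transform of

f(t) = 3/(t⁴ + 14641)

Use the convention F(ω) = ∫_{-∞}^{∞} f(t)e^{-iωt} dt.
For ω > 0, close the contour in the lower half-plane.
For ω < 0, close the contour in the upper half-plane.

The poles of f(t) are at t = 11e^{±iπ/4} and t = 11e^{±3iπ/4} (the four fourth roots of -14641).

Let g(z) = f(z)e^{-iωz}; for large |z| the factor e^{-iωz} decays in the lower half-plane when ω > 0 and in the upper half-plane when ω < 0.

Case ω > 0 (lower half-plane, clockwise contour ⇒ F(ω) = -2πi·ΣRes):
  Res_{z = - \frac{11 \sqrt{2}}{2} - \frac{11 \sqrt{2} i}{2}} g(z) = \frac{3 \sqrt{2} i \left(1 - i\right) e^{\frac{11 \sqrt{2} \omega \left(-1 + i\right)}{2}}}{10648}
  Res_{z = \frac{11 \sqrt{2}}{2} - \frac{11 \sqrt{2} i}{2}} g(z) = \frac{3 \sqrt{2} i \left(1 + i\right) e^{- \frac{11 \sqrt{2} \omega \left(1 + i\right)}{2}}}{10648}
  F(ω) = -2πi·ΣRes = \frac{3 \sqrt{2} \pi \left(1 - i\right) \left(e^{11 \sqrt{2} i \omega} + i\right) e^{- \frac{11 \sqrt{2} \omega \left(1 + i\right)}{2}}}{5324} = \frac{3 \pi e^{- \frac{11 \sqrt{2} \omega}{2}} \sin{\left(\frac{11 \sqrt{2} \omega}{2} + \frac{\pi}{4} \right)}}{1331}

Case ω < 0 (upper half-plane, counterclockwise contour ⇒ F(ω) = +2πi·ΣRes):
  Res_{z = \frac{11 \sqrt{2}}{2} + \frac{11 \sqrt{2} i}{2}} g(z) = \frac{3 \sqrt{2} i \left(-1 + i\right) e^{\frac{11 \sqrt{2} \omega \left(1 - i\right)}{2}}}{10648}
  Res_{z = - \frac{11 \sqrt{2}}{2} + \frac{11 \sqrt{2} i}{2}} g(z) = \frac{3 \sqrt{2} \left(1 - i\right) e^{\frac{11 \sqrt{2} \omega \left(1 + i\right)}{2}}}{10648}
  F(ω) = 2πi·ΣRes = - \frac{3 \sqrt{2} i \pi \left(i \left(1 - i\right) e^{\frac{11 \sqrt{2} \omega \left(1 - i\right)}{2}} - \left(1 - i\right) e^{\frac{11 \sqrt{2} \omega \left(1 + i\right)}{2}}\right)}{5324} = \frac{3 \pi e^{\frac{11 \sqrt{2} \omega}{2}} \cos{\left(\frac{11 \sqrt{2} \omega}{2} + \frac{\pi}{4} \right)}}{1331}

Both cases combine into a single formula in |ω|:

F(ω) = \frac{3 \pi e^{- \frac{11 \sqrt{2} \left|{\omega}\right|}{2}} \sin{\left(\frac{11 \sqrt{2} \left|{\omega}\right|}{2} + \frac{\pi}{4} \right)}}{1331}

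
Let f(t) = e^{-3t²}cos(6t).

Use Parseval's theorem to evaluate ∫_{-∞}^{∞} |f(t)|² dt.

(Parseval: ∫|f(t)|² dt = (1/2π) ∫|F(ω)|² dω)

∫|f(t)|² dt = \frac{\sqrt{6} \sqrt{\pi} \left(1 + e^{6}\right)}{12 e^{6}}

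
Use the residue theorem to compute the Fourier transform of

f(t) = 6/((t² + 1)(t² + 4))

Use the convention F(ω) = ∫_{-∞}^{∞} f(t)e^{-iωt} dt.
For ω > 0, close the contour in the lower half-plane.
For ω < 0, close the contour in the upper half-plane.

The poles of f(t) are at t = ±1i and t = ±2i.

Let g(z) = f(z)e^{-iωz}; for large |z| the factor e^{-iωz} decays in the lower half-plane when ω > 0 and in the upper half-plane when ω < 0.

Case ω > 0 (lower half-plane, clockwise contour ⇒ F(ω) = -2πi·ΣRes):
  Res_{z = - i} g(z) = i e^{- \omega}
  Res_{z = - 2 i} g(z) = - \frac{i e^{- 2 \omega}}{2}
  F(ω) = -2πi·ΣRes = \pi \left(2 e^{\omega} - 1\right) e^{- 2 \omega}

Case ω < 0 (upper half-plane, counterclockwise contour ⇒ F(ω) = +2πi·ΣRes):
  Res_{z = i} g(z) = - i e^{\omega}
  Res_{z = 2 i} g(z) = \frac{i e^{2 \omega}}{2}
  F(ω) = 2πi·ΣRes = \pi \left(2 - e^{\omega}\right) e^{\omega}

Both cases combine into a single formula in |ω|:

F(ω) = \pi \left(2 e^{\left|{\omega}\right|} - 1\right) e^{- 2 \left|{\omega}\right|}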